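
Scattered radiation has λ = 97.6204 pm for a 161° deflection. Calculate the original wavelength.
92.9000 pm

From λ' = λ + Δλ, we have λ = λ' - Δλ

First calculate the Compton shift:
Δλ = λ_C(1 - cos θ)
Δλ = 2.4263 × (1 - cos(161°))
Δλ = 2.4263 × 1.9455
Δλ = 4.7204 pm

Initial wavelength:
λ = λ' - Δλ
λ = 97.6204 - 4.7204
λ = 92.9000 pm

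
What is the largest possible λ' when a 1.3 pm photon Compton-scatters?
6.1526 pm (at θ = 180°)

The Compton shift is Δλ = λ_C(1 − cos θ).

Since cos θ ranges from −1 to 1, the factor (1 − cos θ) ranges from 0 to 2; the maximum shift occurs at θ = 180° (backscattering):
Δλ_max = 2λ_C = 2 × 2.4263 pm = 4.8526 pm

Maximum scattered wavelength:
λ'_max = λ₀ + Δλ_max = 1.3 + 4.8526 = 6.1526 pm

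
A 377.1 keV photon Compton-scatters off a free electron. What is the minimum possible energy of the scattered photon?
152.3062 keV (at θ = 180°)

The scattered photon has minimum energy when its wavelength is maximum, i.e., when the Compton shift Δλ = λ_C(1 − cos θ) is maximum. This occurs at θ = 180° (backscattering), giving Δλ_max = 2λ_C = 4.8526 pm.

Initial wavelength: λ₀ = hc/E₀ = 3.2878 pm
Maximum final wavelength: λ'_max = λ₀ + 2λ_C = 3.2878 + 4.8526 = 8.1405 pm
Minimum final energy: E'_min = hc/λ'_max = 152.3062 keV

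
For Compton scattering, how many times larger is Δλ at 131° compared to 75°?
131° produces the larger shift by a factor of 2.234

Calculate both shifts using Δλ = λ_C(1 - cos θ):

For θ₁ = 75°:
Δλ₁ = 2.4263 × (1 - cos(75°))
Δλ₁ = 2.4263 × 0.7412
Δλ₁ = 1.7983 pm

For θ₂ = 131°:
Δλ₂ = 2.4263 × (1 - cos(131°))
Δλ₂ = 2.4263 × 1.6561
Δλ₂ = 4.0181 pm

The 131° angle produces the larger shift.
Ratio: 4.0181/1.7983 = 2.234

(Intermediate values are shown rounded; full precision is carried through to the final answer.)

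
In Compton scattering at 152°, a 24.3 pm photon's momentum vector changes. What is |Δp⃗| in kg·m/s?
4.8740e-23 kg·m/s

Photon momentum magnitude is p = h/λ.

Initial momentum:
p₀ = h/λ = 6.6261e-34/2.4300e-11 = 2.7268e-23 kg·m/s

After scattering:
λ' = λ + Δλ = 24.3 + 4.5686 = 28.8686 pm
p' = h/λ' = 6.6261e-34/2.8869e-11 = 2.2953e-23 kg·m/s

Momentum is a vector; the scattered photon's direction makes angle θ = 152° with the incident direction. The magnitude of the vector change Δp⃗ = p⃗₀ − p⃗' is found from the law of cosines:
|Δp⃗|² = p₀² + p'² − 2p₀p'cos θ
|Δp⃗|² = (2.7268e-23)² + (2.2953e-23)² − 2·2.7268e-23·2.2953e-23·cos(152°)
|Δp⃗| = 4.8740e-23 kg·m/s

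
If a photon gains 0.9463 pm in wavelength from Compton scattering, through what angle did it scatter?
52.41°

From the Compton formula Δλ = λ_C(1 - cos θ), we can solve for θ:

cos θ = 1 - Δλ/λ_C

Given:
- Δλ = 0.9463 pm
- λ_C = h/(m_e·c) ≈ 2.42631024 pm

cos θ = 1 - 0.9463/2.42631024
cos θ = 1 - 0.390016
cos θ = 0.609984

θ = arccos(0.609984)
θ = 52.41°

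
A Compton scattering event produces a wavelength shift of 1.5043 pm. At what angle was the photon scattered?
67.67°

From the Compton formula Δλ = λ_C(1 - cos θ), we can solve for θ:

cos θ = 1 - Δλ/λ_C

Given:
- Δλ = 1.5043 pm
- λ_C = h/(m_e·c) ≈ 2.42631024 pm

cos θ = 1 - 1.5043/2.42631024
cos θ = 1 - 0.619995
cos θ = 0.380005

θ = arccos(0.380005)
θ = 67.67°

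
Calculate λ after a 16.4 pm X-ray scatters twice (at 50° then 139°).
21.5242 pm

Apply Compton shift twice:

First scattering at θ₁ = 50°:
Δλ₁ = λ_C(1 - cos(50°))
Δλ₁ = 2.4263 × 0.3572
Δλ₁ = 0.8667 pm

After first scattering:
λ₁ = 16.4 + 0.8667 = 17.2667 pm

Second scattering at θ₂ = 139°:
Δλ₂ = λ_C(1 - cos(139°))
Δλ₂ = 2.4263 × 1.7547
Δλ₂ = 4.2575 pm

Final wavelength:
λ₂ = 17.2667 + 4.2575 = 21.5242 pm

Total shift: Δλ_total = 0.8667 + 4.2575 = 5.1242 pm

(Intermediate values are shown rounded; full precision is carried through to the final answer.)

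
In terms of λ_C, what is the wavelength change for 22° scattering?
0.0728 λ_C

The Compton shift formula is:
Δλ = λ_C(1 - cos θ)

Dividing both sides by λ_C:
Δλ/λ_C = 1 - cos θ

For θ = 22°:
Δλ/λ_C = 1 - cos(22°)
Δλ/λ_C = 1 - 0.9272
Δλ/λ_C = 0.0728

This means the shift is 0.0728 × λ_C = 0.1767 pm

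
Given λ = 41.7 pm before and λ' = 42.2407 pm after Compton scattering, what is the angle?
39.00°

First find the wavelength shift:
Δλ = λ' - λ = 42.2407 - 41.7 = 0.5407 pm

Using Δλ = λ_C(1 - cos θ), with λ_C = h/(m_e·c) ≈ 2.42631024 pm:
cos θ = 1 - Δλ/λ_C
cos θ = 1 - 0.5407/2.42631024
cos θ = 0.777151

θ = arccos(0.777151)
θ = 39.00°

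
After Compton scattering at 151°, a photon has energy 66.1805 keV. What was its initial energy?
87.4000 keV

Convert final energy to wavelength (hc ≈ 1239.842 keV·pm):
λ' = hc/E' = 1239.842 / 66.1805 = 18.7342 pm

Calculate the Compton shift:
Δλ = λ_C(1 - cos(151°))
Δλ = 2.4263 × (1 - cos(151°))
Δλ = 4.5484 pm

Initial wavelength:
λ = λ' - Δλ = 18.7342 - 4.5484 = 14.1858 pm

Initial energy:
E = hc/λ = 1239.842 / 14.1858 = 87.4000 keV

(Intermediate values are shown rounded; full precision is carried through to the final answer.)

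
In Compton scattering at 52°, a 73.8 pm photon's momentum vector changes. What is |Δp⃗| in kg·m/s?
7.8233e-24 kg·m/s

Photon momentum magnitude is p = h/λ.

Initial momentum:
p₀ = h/λ = 6.6261e-34/7.3800e-11 = 8.9784e-24 kg·m/s

After scattering:
λ' = λ + Δλ = 73.8 + 0.9325 = 74.7325 pm
p' = h/λ' = 6.6261e-34/7.4733e-11 = 8.8664e-24 kg·m/s

Momentum is a vector; the scattered photon's direction makes angle θ = 52° with the incident direction. The magnitude of the vector change Δp⃗ = p⃗₀ − p⃗' is found from the law of cosines:
|Δp⃗|² = p₀² + p'² − 2p₀p'cos θ
|Δp⃗|² = (8.9784e-24)² + (8.8664e-24)² − 2·8.9784e-24·8.8664e-24·cos(52°)
|Δp⃗| = 7.8233e-24 kg·m/s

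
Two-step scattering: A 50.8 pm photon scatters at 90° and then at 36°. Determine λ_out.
53.6897 pm

Apply Compton shift twice:

First scattering at θ₁ = 90°:
Δλ₁ = λ_C(1 - cos(90°))
Δλ₁ = 2.4263 × 1.0000
Δλ₁ = 2.4263 pm

After first scattering:
λ₁ = 50.8 + 2.4263 = 53.2263 pm

Second scattering at θ₂ = 36°:
Δλ₂ = λ_C(1 - cos(36°))
Δλ₂ = 2.4263 × 0.1910
Δλ₂ = 0.4634 pm

Final wavelength:
λ₂ = 53.2263 + 0.4634 = 53.6897 pm

Total shift: Δλ_total = 2.4263 + 0.4634 = 2.8897 pm

(Intermediate values are shown rounded; full precision is carried through to the final answer.)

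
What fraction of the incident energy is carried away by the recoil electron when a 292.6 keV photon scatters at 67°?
0.2586 (or 25.86%)

Calculate initial and final photon energies:

Initial: E₀ = 292.6 keV → λ₀ = 4.2373 pm
Compton shift: Δλ = 1.4783 pm
Final wavelength: λ' = 5.7156 pm
Final energy: E' = 216.9224 keV

Fractional energy loss:
(E₀ - E')/E₀ = (292.6000 - 216.9224)/292.6000
= 75.6776/292.6000
= 0.2586
= 25.86%

(Intermediate values are shown rounded; full precision is carried through to the final answer.)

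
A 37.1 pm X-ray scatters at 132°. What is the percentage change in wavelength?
10.9160%

Calculate the Compton shift:
Δλ = λ_C(1 - cos(132°))
Δλ = 2.4263 × (1 - cos(132°))
Δλ = 2.4263 × 1.6691
Δλ = 4.0498 pm

Percentage change:
(Δλ/λ₀) × 100 = (4.0498/37.1) × 100
= 10.9160%

(Intermediate values are shown rounded; full precision is carried through to the final answer.)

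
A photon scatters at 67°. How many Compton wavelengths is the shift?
0.6093 λ_C

The Compton shift formula is:
Δλ = λ_C(1 - cos θ)

Dividing both sides by λ_C:
Δλ/λ_C = 1 - cos θ

For θ = 67°:
Δλ/λ_C = 1 - cos(67°)
Δλ/λ_C = 1 - 0.3907
Δλ/λ_C = 0.6093

This means the shift is 0.6093 × λ_C = 1.4783 pm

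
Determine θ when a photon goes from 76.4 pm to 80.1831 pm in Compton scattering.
124.00°

First find the wavelength shift:
Δλ = λ' - λ = 80.1831 - 76.4 = 3.7831 pm

Using Δλ = λ_C(1 - cos θ), with λ_C = h/(m_e·c) ≈ 2.42631024 pm:
cos θ = 1 - Δλ/λ_C
cos θ = 1 - 3.7831/2.42631024
cos θ = -0.559199

θ = arccos(-0.559199)
θ = 124.00°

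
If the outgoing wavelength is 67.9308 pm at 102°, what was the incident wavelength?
65.0000 pm

From λ' = λ + Δλ, we have λ = λ' - Δλ

First calculate the Compton shift:
Δλ = λ_C(1 - cos θ)
Δλ = 2.4263 × (1 - cos(102°))
Δλ = 2.4263 × 1.2079
Δλ = 2.9308 pm

Initial wavelength:
λ = λ' - Δλ
λ = 67.9308 - 2.9308
λ = 65.0000 pm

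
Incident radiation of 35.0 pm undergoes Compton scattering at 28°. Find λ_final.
35.2840 pm

Using the Compton scattering formula:
λ' = λ + Δλ = λ + λ_C(1 - cos θ)

Given:
- Initial wavelength λ = 35.0 pm
- Scattering angle θ = 28°
- Compton wavelength λ_C ≈ 2.4263 pm

Calculate the shift:
Δλ = 2.4263 × (1 - cos(28°))
Δλ = 2.4263 × 0.1171
Δλ = 0.2840 pm

Final wavelength:
λ' = 35.0 + 0.2840 = 35.2840 pm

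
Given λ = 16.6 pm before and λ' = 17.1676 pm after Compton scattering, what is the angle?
40.00°

First find the wavelength shift:
Δλ = λ' - λ = 17.1676 - 16.6 = 0.5676 pm

Using Δλ = λ_C(1 - cos θ), with λ_C = h/(m_e·c) ≈ 2.42631024 pm:
cos θ = 1 - Δλ/λ_C
cos θ = 1 - 0.5676/2.42631024
cos θ = 0.766065

θ = arccos(0.766065)
θ = 40.00°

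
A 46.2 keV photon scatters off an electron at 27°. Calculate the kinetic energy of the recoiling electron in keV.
0.4508 keV

By energy conservation: K_e = E_initial - E_final

First find the scattered photon energy:
Initial wavelength: λ = hc/E = 26.8364 pm
Compton shift: Δλ = λ_C(1 - cos(27°)) = 0.2645 pm
Final wavelength: λ' = 26.8364 + 0.2645 = 27.1009 pm
Final photon energy: E' = hc/λ' = 45.7492 keV

Electron kinetic energy:
K_e = E - E' = 46.2000 - 45.7492 = 0.4508 keV

(Intermediate values are shown rounded; full precision is carried through to the final answer.)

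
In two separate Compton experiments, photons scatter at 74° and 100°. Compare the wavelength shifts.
100° produces the larger shift by a factor of 1.620

Calculate both shifts using Δλ = λ_C(1 - cos θ):

For θ₁ = 74°:
Δλ₁ = 2.4263 × (1 - cos(74°))
Δλ₁ = 2.4263 × 0.7244
Δλ₁ = 1.7575 pm

For θ₂ = 100°:
Δλ₂ = 2.4263 × (1 - cos(100°))
Δλ₂ = 2.4263 × 1.1736
Δλ₂ = 2.8476 pm

The 100° angle produces the larger shift.
Ratio: 2.8476/1.7575 = 1.620

(Intermediate values are shown rounded; full precision is carried through to the final answer.)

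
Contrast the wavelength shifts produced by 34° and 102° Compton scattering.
102° produces the larger shift by a factor of 7.065

Calculate both shifts using Δλ = λ_C(1 - cos θ):

For θ₁ = 34°:
Δλ₁ = 2.4263 × (1 - cos(34°))
Δλ₁ = 2.4263 × 0.1710
Δλ₁ = 0.4148 pm

For θ₂ = 102°:
Δλ₂ = 2.4263 × (1 - cos(102°))
Δλ₂ = 2.4263 × 1.2079
Δλ₂ = 2.9308 pm

The 102° angle produces the larger shift.
Ratio: 2.9308/0.4148 = 7.065

(Intermediate values are shown rounded; full precision is carried through to the final answer.)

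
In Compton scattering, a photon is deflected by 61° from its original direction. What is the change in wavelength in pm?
1.2500 pm

Using the Compton scattering formula:
Δλ = λ_C(1 - cos θ)

where λ_C = h/(m_e·c) ≈ 2.4263 pm is the Compton wavelength of an electron.

For θ = 61°:
cos(61°) = 0.4848
1 - cos(61°) = 0.5152

Δλ = 2.4263 × 0.5152
Δλ = 1.2500 pm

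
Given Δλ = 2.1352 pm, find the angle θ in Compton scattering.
83.11°

From the Compton formula Δλ = λ_C(1 - cos θ), we can solve for θ:

cos θ = 1 - Δλ/λ_C

Given:
- Δλ = 2.1352 pm
- λ_C = h/(m_e·c) ≈ 2.42631024 pm

cos θ = 1 - 2.1352/2.42631024
cos θ = 1 - 0.880019
cos θ = 0.119981

θ = arccos(0.119981)
θ = 83.11°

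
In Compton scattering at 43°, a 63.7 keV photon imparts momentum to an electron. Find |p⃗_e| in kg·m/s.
2.4571e-23 kg·m/s

The electron is initially at rest, so by conservation of momentum:
p⃗_e = p⃗₀ − p⃗'  (incident photon momentum minus scattered photon momentum)

Photon momentum magnitudes (p = h/λ = E/c):
λ₀ = hc/E₀ = 19.4638 pm → p₀ = h/λ₀ = 3.4043e-23 kg·m/s
Δλ = λ_C(1 − cos 43°) = 0.6518 pm
λ' = 20.1156 pm → p' = h/λ' = 3.2940e-23 kg·m/s

The scattered photon makes angle θ = 43° with the incident direction, so by the law of cosines:
|p⃗_e|² = p₀² + p'² − 2p₀p'cos θ
|p⃗_e|² = (3.4043e-23)² + (3.2940e-23)² − 2·3.4043e-23·3.2940e-23·cos(43°)
|p⃗_e| = 2.4571e-23 kg·m/s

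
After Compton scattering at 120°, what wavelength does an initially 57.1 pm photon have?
60.7395 pm

Using the Compton formula: λ' = λ + λ_C(1 − cos θ)

For θ = 120°, cos θ = -1/2 (exact) = -0.5000, so:
1 − cos 120° = 1 − (-1/2) = 1.5000

Δλ = λ_C × 1.5000 = 2.4263 × 1.5000 = 3.6395 pm

λ' = 57.1 + 3.6395 = 60.7395 pm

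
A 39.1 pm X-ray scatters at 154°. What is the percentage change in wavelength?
11.7828%

Calculate the Compton shift:
Δλ = λ_C(1 - cos(154°))
Δλ = 2.4263 × (1 - cos(154°))
Δλ = 2.4263 × 1.8988
Δλ = 4.6071 pm

Percentage change:
(Δλ/λ₀) × 100 = (4.6071/39.1) × 100
= 11.7828%

(Intermediate values are shown rounded; full precision is carried through to the final answer.)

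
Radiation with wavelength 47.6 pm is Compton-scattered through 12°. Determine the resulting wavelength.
47.6530 pm

Using the Compton scattering formula:
λ' = λ + Δλ = λ + λ_C(1 - cos θ)

Given:
- Initial wavelength λ = 47.6 pm
- Scattering angle θ = 12°
- Compton wavelength λ_C ≈ 2.4263 pm

Calculate the shift:
Δλ = 2.4263 × (1 - cos(12°))
Δλ = 2.4263 × 0.0219
Δλ = 0.0530 pm

Final wavelength:
λ' = 47.6 + 0.0530 = 47.6530 pm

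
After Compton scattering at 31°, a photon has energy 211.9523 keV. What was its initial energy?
225.3000 keV

Convert final energy to wavelength (hc ≈ 1239.842 keV·pm):
λ' = hc/E' = 1239.842 / 211.9523 = 5.8496 pm

Calculate the Compton shift:
Δλ = λ_C(1 - cos(31°))
Δλ = 2.4263 × (1 - cos(31°))
Δλ = 0.3466 pm

Initial wavelength:
λ = λ' - Δλ = 5.8496 - 0.3466 = 5.5031 pm

Initial energy:
E = hc/λ = 1239.842 / 5.5031 = 225.3000 keV

(Intermediate values are shown rounded; full precision is carried through to the final answer.)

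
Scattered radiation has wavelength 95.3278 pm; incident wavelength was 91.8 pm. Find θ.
117.00°

First find the wavelength shift:
Δλ = λ' - λ = 95.3278 - 91.8 = 3.5278 pm

Using Δλ = λ_C(1 - cos θ), with λ_C = h/(m_e·c) ≈ 2.42631024 pm:
cos θ = 1 - Δλ/λ_C
cos θ = 1 - 3.5278/2.42631024
cos θ = -0.453977

θ = arccos(-0.453977)
θ = 117.00°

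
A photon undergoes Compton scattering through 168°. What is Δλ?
4.7996 pm

Using the Compton scattering formula:
Δλ = λ_C(1 - cos θ)

where λ_C = h/(m_e·c) ≈ 2.4263 pm is the Compton wavelength of an electron.

For θ = 168°:
cos(168°) = -0.9781
1 - cos(168°) = 1.9781

Δλ = 2.4263 × 1.9781
Δλ = 4.7996 pm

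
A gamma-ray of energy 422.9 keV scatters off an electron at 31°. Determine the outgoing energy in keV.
378.1945 keV

First convert energy to wavelength:
λ = hc/E, with hc ≈ 1239.842 keV·pm (i.e. 1239.842 eV·nm)

For E = 422.9 keV = 422900 eV:
λ = 1239.842 keV·pm / 422.9 keV
λ = 2.9318 pm

Calculate the Compton shift:
Δλ = λ_C(1 - cos(31°)) = 2.4263 × 0.1428
Δλ = 0.3466 pm

Final wavelength:
λ' = 2.9318 + 0.3466 = 3.2783 pm

Final energy:
E' = hc/λ' = 1239.842 / 3.2783 = 378.1945 keV

(Intermediate values are shown rounded; full precision is carried through to the final answer.)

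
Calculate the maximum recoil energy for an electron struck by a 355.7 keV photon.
207.0069 keV

Maximum energy transfer occurs at θ = 180° (backscattering).

Initial photon: E₀ = 355.7 keV → λ₀ = 3.4856 pm

Maximum Compton shift (at 180°):
Δλ_max = 2λ_C = 2 × 2.4263 = 4.8526 pm

Final wavelength:
λ' = 3.4856 + 4.8526 = 8.3383 pm

Minimum photon energy (maximum energy to electron):
E'_min = hc/λ' = 148.6931 keV

Maximum electron kinetic energy:
K_max = E₀ - E'_min = 355.7000 - 148.6931 = 207.0069 keV

(Intermediate values are shown rounded; full precision is carried through to the final answer.)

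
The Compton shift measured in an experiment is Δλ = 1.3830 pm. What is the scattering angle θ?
64.53°

From the Compton formula Δλ = λ_C(1 - cos θ), we can solve for θ:

cos θ = 1 - Δλ/λ_C

Given:
- Δλ = 1.3830 pm
- λ_C = h/(m_e·c) ≈ 2.42631024 pm

cos θ = 1 - 1.3830/2.42631024
cos θ = 1 - 0.570001
cos θ = 0.429999

θ = arccos(0.429999)
θ = 64.53°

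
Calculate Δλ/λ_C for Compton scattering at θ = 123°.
1.5446 λ_C

The Compton shift formula is:
Δλ = λ_C(1 - cos θ)

Dividing both sides by λ_C:
Δλ/λ_C = 1 - cos θ

For θ = 123°:
Δλ/λ_C = 1 - cos(123°)
Δλ/λ_C = 1 - -0.5446
Δλ/λ_C = 1.5446

This means the shift is 1.5446 × λ_C = 3.7478 pm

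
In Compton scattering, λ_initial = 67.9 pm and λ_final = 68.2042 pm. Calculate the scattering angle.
29.00°

First find the wavelength shift:
Δλ = λ' - λ = 68.2042 - 67.9 = 0.3042 pm

Using Δλ = λ_C(1 - cos θ), with λ_C = h/(m_e·c) ≈ 2.42631024 pm:
cos θ = 1 - Δλ/λ_C
cos θ = 1 - 0.3042/2.42631024
cos θ = 0.874624

θ = arccos(0.874624)
θ = 29.00°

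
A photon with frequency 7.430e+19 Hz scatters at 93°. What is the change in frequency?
2.880e+19 Hz (decrease)

Convert frequency to wavelength (c = 299792458 m/s):
λ₀ = c/f₀ = 299792458/7.430e+19 = 4.0348918e-12 m = 4.0349 pm

Calculate Compton shift:
Δλ = λ_C(1 - cos(93°)) = 2.5533 pm

Final wavelength:
λ' = λ₀ + Δλ = 4.0349 + 2.5533 = 6.5882 pm

Final frequency:
f' = c/λ' = 299792458/6.5881853e-12 = 4.5504558e+19 Hz

Frequency shift (decrease):
Δf = f₀ - f' = 7.430e+19 - 4.5504558e+19 = 2.880e+19 Hz

(Intermediate values are shown rounded; full precision is carried through to the final answer.)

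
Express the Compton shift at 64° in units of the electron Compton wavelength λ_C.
0.5616 λ_C

The Compton shift formula is:
Δλ = λ_C(1 - cos θ)

Dividing both sides by λ_C:
Δλ/λ_C = 1 - cos θ

For θ = 64°:
Δλ/λ_C = 1 - cos(64°)
Δλ/λ_C = 1 - 0.4384
Δλ/λ_C = 0.5616

This means the shift is 0.5616 × λ_C = 1.3627 pm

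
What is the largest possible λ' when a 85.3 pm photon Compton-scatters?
90.1526 pm (at θ = 180°)

The Compton shift is Δλ = λ_C(1 − cos θ).

Since cos θ ranges from −1 to 1, the factor (1 − cos θ) ranges from 0 to 2; the maximum shift occurs at θ = 180° (backscattering):
Δλ_max = 2λ_C = 2 × 2.4263 pm = 4.8526 pm

Maximum scattered wavelength:
λ'_max = λ₀ + Δλ_max = 85.3 + 4.8526 = 90.1526 pm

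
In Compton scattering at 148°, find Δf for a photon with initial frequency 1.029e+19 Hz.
1.372e+18 Hz (decrease)

Convert frequency to wavelength (c = 299792458 m/s):
λ₀ = c/f₀ = 299792458/1.029e+19 = 2.9134350e-11 m = 29.1343 pm

Calculate Compton shift:
Δλ = λ_C(1 - cos(148°)) = 4.4839 pm

Final wavelength:
λ' = λ₀ + Δλ = 29.1343 + 4.4839 = 33.6183 pm

Final frequency:
f' = c/λ' = 299792458/3.3618288e-11 = 8.9175410e+18 Hz

Frequency shift (decrease):
Δf = f₀ - f' = 1.029e+19 - 8.9175410e+18 = 1.372e+18 Hz

(Intermediate values are shown rounded; full precision is carried through to the final answer.)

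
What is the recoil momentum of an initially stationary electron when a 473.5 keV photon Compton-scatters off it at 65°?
2.3654e-22 kg·m/s

The electron is initially at rest, so by conservation of momentum:
p⃗_e = p⃗₀ − p⃗'  (incident photon momentum minus scattered photon momentum)

Photon momentum magnitudes (p = h/λ = E/c):
λ₀ = hc/E₀ = 2.6185 pm → p₀ = h/λ₀ = 2.5305e-22 kg·m/s
Δλ = λ_C(1 − cos 65°) = 1.4009 pm
λ' = 4.0194 pm → p' = h/λ' = 1.6485e-22 kg·m/s

The scattered photon makes angle θ = 65° with the incident direction, so by the law of cosines:
|p⃗_e|² = p₀² + p'² − 2p₀p'cos θ
|p⃗_e|² = (2.5305e-22)² + (1.6485e-22)² − 2·2.5305e-22·1.6485e-22·cos(65°)
|p⃗_e| = 2.3654e-22 kg·m/s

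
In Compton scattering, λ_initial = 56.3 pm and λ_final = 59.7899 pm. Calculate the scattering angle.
116.00°

First find the wavelength shift:
Δλ = λ' - λ = 59.7899 - 56.3 = 3.4899 pm

Using Δλ = λ_C(1 - cos θ), with λ_C = h/(m_e·c) ≈ 2.42631024 pm:
cos θ = 1 - Δλ/λ_C
cos θ = 1 - 3.4899/2.42631024
cos θ = -0.438357

θ = arccos(-0.438357)
θ = 116.00°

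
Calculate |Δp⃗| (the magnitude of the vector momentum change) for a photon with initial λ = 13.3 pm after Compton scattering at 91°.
6.5733e-23 kg·m/s

Photon momentum magnitude is p = h/λ.

Initial momentum:
p₀ = h/λ = 6.6261e-34/1.3300e-11 = 4.9820e-23 kg·m/s

After scattering:
λ' = λ + Δλ = 13.3 + 2.4687 = 15.7687 pm
p' = h/λ' = 6.6261e-34/1.5769e-11 = 4.2021e-23 kg·m/s

Momentum is a vector; the scattered photon's direction makes angle θ = 91° with the incident direction. The magnitude of the vector change Δp⃗ = p⃗₀ − p⃗' is found from the law of cosines:
|Δp⃗|² = p₀² + p'² − 2p₀p'cos θ
|Δp⃗|² = (4.9820e-23)² + (4.2021e-23)² − 2·4.9820e-23·4.2021e-23·cos(91°)
|Δp⃗| = 6.5733e-23 kg·m/s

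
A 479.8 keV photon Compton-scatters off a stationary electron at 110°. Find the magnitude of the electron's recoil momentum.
3.1388e-22 kg·m/s

The electron is initially at rest, so by conservation of momentum:
p⃗_e = p⃗₀ − p⃗'  (incident photon momentum minus scattered photon momentum)

Photon momentum magnitudes (p = h/λ = E/c):
λ₀ = hc/E₀ = 2.5841 pm → p₀ = h/λ₀ = 2.5642e-22 kg·m/s
Δλ = λ_C(1 − cos 110°) = 3.2562 pm
λ' = 5.8402 pm → p' = h/λ' = 1.1346e-22 kg·m/s

The scattered photon makes angle θ = 110° with the incident direction, so by the law of cosines:
|p⃗_e|² = p₀² + p'² − 2p₀p'cos θ
|p⃗_e|² = (2.5642e-22)² + (1.1346e-22)² − 2·2.5642e-22·1.1346e-22·cos(110°)
|p⃗_e| = 3.1388e-22 kg·m/s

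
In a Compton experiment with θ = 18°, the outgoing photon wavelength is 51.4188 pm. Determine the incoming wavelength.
51.3000 pm

From λ' = λ + Δλ, we have λ = λ' - Δλ

First calculate the Compton shift:
Δλ = λ_C(1 - cos θ)
Δλ = 2.4263 × (1 - cos(18°))
Δλ = 2.4263 × 0.0489
Δλ = 0.1188 pm

Initial wavelength:
λ = λ' - Δλ
λ = 51.4188 - 0.1188
λ = 51.3000 pm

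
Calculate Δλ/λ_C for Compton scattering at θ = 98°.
1.1392 λ_C

The Compton shift formula is:
Δλ = λ_C(1 - cos θ)

Dividing both sides by λ_C:
Δλ/λ_C = 1 - cos θ

For θ = 98°:
Δλ/λ_C = 1 - cos(98°)
Δλ/λ_C = 1 - -0.1392
Δλ/λ_C = 1.1392

This means the shift is 1.1392 × λ_C = 2.7640 pm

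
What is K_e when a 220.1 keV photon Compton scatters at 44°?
23.7377 keV

By energy conservation: K_e = E_initial - E_final

First find the scattered photon energy:
Initial wavelength: λ = hc/E = 5.6331 pm
Compton shift: Δλ = λ_C(1 - cos(44°)) = 0.6810 pm
Final wavelength: λ' = 5.6331 + 0.6810 = 6.3141 pm
Final photon energy: E' = hc/λ' = 196.3623 keV

Electron kinetic energy:
K_e = E - E' = 220.1000 - 196.3623 = 23.7377 keV

(Intermediate values are shown rounded; full precision is carried through to the final answer.)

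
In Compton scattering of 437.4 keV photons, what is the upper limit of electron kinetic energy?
276.1133 keV

Maximum energy transfer occurs at θ = 180° (backscattering).

Initial photon: E₀ = 437.4 keV → λ₀ = 2.8346 pm

Maximum Compton shift (at 180°):
Δλ_max = 2λ_C = 2 × 2.4263 = 4.8526 pm

Final wavelength:
λ' = 2.8346 + 4.8526 = 7.6872 pm

Minimum photon energy (maximum energy to electron):
E'_min = hc/λ' = 161.2867 keV

Maximum electron kinetic energy:
K_max = E₀ - E'_min = 437.4000 - 161.2867 = 276.1133 keV

(Intermediate values are shown rounded; full precision is carried through to the final answer.)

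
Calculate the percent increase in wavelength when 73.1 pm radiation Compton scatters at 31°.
0.4741%

Calculate the Compton shift:
Δλ = λ_C(1 - cos(31°))
Δλ = 2.4263 × (1 - cos(31°))
Δλ = 2.4263 × 0.1428
Δλ = 0.3466 pm

Percentage change:
(Δλ/λ₀) × 100 = (0.3466/73.1) × 100
= 0.4741%

(Intermediate values are shown rounded; full precision is carried through to the final answer.)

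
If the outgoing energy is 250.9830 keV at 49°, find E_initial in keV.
302.0000 keV

Convert final energy to wavelength (hc ≈ 1239.842 keV·pm):
λ' = hc/E' = 1239.842 / 250.9830 = 4.9399 pm

Calculate the Compton shift:
Δλ = λ_C(1 - cos(49°))
Δλ = 2.4263 × (1 - cos(49°))
Δλ = 0.8345 pm

Initial wavelength:
λ = λ' - Δλ = 4.9399 - 0.8345 = 4.1054 pm

Initial energy:
E = hc/λ = 1239.842 / 4.1054 = 302.0000 keV

(Intermediate values are shown rounded; full precision is carried through to the final answer.)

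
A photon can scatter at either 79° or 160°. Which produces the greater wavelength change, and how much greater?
160° produces the larger shift by a factor of 2.397

Calculate both shifts using Δλ = λ_C(1 - cos θ):

For θ₁ = 79°:
Δλ₁ = 2.4263 × (1 - cos(79°))
Δλ₁ = 2.4263 × 0.8092
Δλ₁ = 1.9633 pm

For θ₂ = 160°:
Δλ₂ = 2.4263 × (1 - cos(160°))
Δλ₂ = 2.4263 × 1.9397
Δλ₂ = 4.7063 pm

The 160° angle produces the larger shift.
Ratio: 4.7063/1.9633 = 2.397

(Intermediate values are shown rounded; full precision is carried through to the final answer.)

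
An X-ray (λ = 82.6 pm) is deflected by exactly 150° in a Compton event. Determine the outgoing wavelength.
87.1276 pm

Using the Compton formula: λ' = λ + λ_C(1 − cos θ)

For θ = 150°, cos θ = -√3/2 (exact) ≈ -0.8660, so:
1 − cos 150° = 1 − (-√3/2) ≈ 1.8660

Δλ = λ_C × 1.8660 = 2.4263 × 1.8660 = 4.5276 pm

λ' = 82.6 + 4.5276 = 87.1276 pm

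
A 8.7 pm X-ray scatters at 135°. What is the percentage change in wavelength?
47.6089%

Calculate the Compton shift:
Δλ = λ_C(1 - cos(135°))
Δλ = 2.4263 × (1 - cos(135°))
Δλ = 2.4263 × 1.7071
Δλ = 4.1420 pm

Percentage change:
(Δλ/λ₀) × 100 = (4.1420/8.7) × 100
= 47.6089%

(Intermediate values are shown rounded; full precision is carried through to the final answer.)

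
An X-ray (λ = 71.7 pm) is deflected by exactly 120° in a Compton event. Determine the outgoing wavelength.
75.3395 pm

Using the Compton formula: λ' = λ + λ_C(1 − cos θ)

For θ = 120°, cos θ = -1/2 (exact) = -0.5000, so:
1 − cos 120° = 1 − (-1/2) = 1.5000

Δλ = λ_C × 1.5000 = 2.4263 × 1.5000 = 3.6395 pm

λ' = 71.7 + 3.6395 = 75.3395 pm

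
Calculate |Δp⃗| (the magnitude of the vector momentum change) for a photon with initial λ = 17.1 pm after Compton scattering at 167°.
6.8581e-23 kg·m/s

Photon momentum magnitude is p = h/λ.

Initial momentum:
p₀ = h/λ = 6.6261e-34/1.7100e-11 = 3.8749e-23 kg·m/s

After scattering:
λ' = λ + Δλ = 17.1 + 4.7904 = 21.8904 pm
p' = h/λ' = 6.6261e-34/2.1890e-11 = 3.0269e-23 kg·m/s

Momentum is a vector; the scattered photon's direction makes angle θ = 167° with the incident direction. The magnitude of the vector change Δp⃗ = p⃗₀ − p⃗' is found from the law of cosines:
|Δp⃗|² = p₀² + p'² − 2p₀p'cos θ
|Δp⃗|² = (3.8749e-23)² + (3.0269e-23)² − 2·3.8749e-23·3.0269e-23·cos(167°)
|Δp⃗| = 6.8581e-23 kg·m/s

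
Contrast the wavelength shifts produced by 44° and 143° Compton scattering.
143° produces the larger shift by a factor of 6.409

Calculate both shifts using Δλ = λ_C(1 - cos θ):

For θ₁ = 44°:
Δλ₁ = 2.4263 × (1 - cos(44°))
Δλ₁ = 2.4263 × 0.2807
Δλ₁ = 0.6810 pm

For θ₂ = 143°:
Δλ₂ = 2.4263 × (1 - cos(143°))
Δλ₂ = 2.4263 × 1.7986
Δλ₂ = 4.3640 pm

The 143° angle produces the larger shift.
Ratio: 4.3640/0.6810 = 6.409

(Intermediate values are shown rounded; full precision is carried through to the final answer.)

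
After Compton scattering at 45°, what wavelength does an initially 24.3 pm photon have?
25.0106 pm

Using the Compton formula: λ' = λ + λ_C(1 − cos θ)

For θ = 45°, cos θ = √2/2 (exact) ≈ 0.7071, so:
1 − cos 45° = 1 − (√2/2) ≈ 0.2929

Δλ = λ_C × 0.2929 = 2.4263 × 0.2929 = 0.7106 pm

λ' = 24.3 + 0.7106 = 25.0106 pm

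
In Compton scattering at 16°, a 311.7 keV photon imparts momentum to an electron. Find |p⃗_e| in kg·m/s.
4.5990e-23 kg·m/s

The electron is initially at rest, so by conservation of momentum:
p⃗_e = p⃗₀ − p⃗'  (incident photon momentum minus scattered photon momentum)

Photon momentum magnitudes (p = h/λ = E/c):
λ₀ = hc/E₀ = 3.9777 pm → p₀ = h/λ₀ = 1.6658e-22 kg·m/s
Δλ = λ_C(1 − cos 16°) = 0.0940 pm
λ' = 4.0717 pm → p' = h/λ' = 1.6274e-22 kg·m/s

The scattered photon makes angle θ = 16° with the incident direction, so by the law of cosines:
|p⃗_e|² = p₀² + p'² − 2p₀p'cos θ
|p⃗_e|² = (1.6658e-22)² + (1.6274e-22)² − 2·1.6658e-22·1.6274e-22·cos(16°)
|p⃗_e| = 4.5990e-23 kg·m/s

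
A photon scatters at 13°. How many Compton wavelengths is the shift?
0.0256 λ_C

The Compton shift formula is:
Δλ = λ_C(1 - cos θ)

Dividing both sides by λ_C:
Δλ/λ_C = 1 - cos θ

For θ = 13°:
Δλ/λ_C = 1 - cos(13°)
Δλ/λ_C = 1 - 0.9744
Δλ/λ_C = 0.0256

This means the shift is 0.0256 × λ_C = 0.0622 pm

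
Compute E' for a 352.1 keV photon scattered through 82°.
221.0092 keV

First convert energy to wavelength:
λ = hc/E, with hc ≈ 1239.842 keV·pm (i.e. 1239.842 eV·nm)

For E = 352.1 keV = 352100 eV:
λ = 1239.842 keV·pm / 352.1 keV
λ = 3.5213 pm

Calculate the Compton shift:
Δλ = λ_C(1 - cos(82°)) = 2.4263 × 0.8608
Δλ = 2.0886 pm

Final wavelength:
λ' = 3.5213 + 2.0886 = 5.6099 pm

Final energy:
E' = hc/λ' = 1239.842 / 5.6099 = 221.0092 keV

(Intermediate values are shown rounded; full precision is carried through to the final answer.)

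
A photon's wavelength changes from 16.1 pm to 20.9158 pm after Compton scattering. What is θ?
170.01°

First find the wavelength shift:
Δλ = λ' - λ = 20.9158 - 16.1 = 4.8158 pm

Using Δλ = λ_C(1 - cos θ), with λ_C = h/(m_e·c) ≈ 2.42631024 pm:
cos θ = 1 - Δλ/λ_C
cos θ = 1 - 4.8158/2.42631024
cos θ = -0.984825

θ = arccos(-0.984825)
θ = 170.01°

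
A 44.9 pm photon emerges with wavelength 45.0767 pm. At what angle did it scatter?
22.00°

First find the wavelength shift:
Δλ = λ' - λ = 45.0767 - 44.9 = 0.1767 pm

Using Δλ = λ_C(1 - cos θ), with λ_C = h/(m_e·c) ≈ 2.42631024 pm:
cos θ = 1 - Δλ/λ_C
cos θ = 1 - 0.1767/2.42631024
cos θ = 0.927173

θ = arccos(0.927173)
θ = 22.00°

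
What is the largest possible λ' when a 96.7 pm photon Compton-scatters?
101.5526 pm (at θ = 180°)

The Compton shift is Δλ = λ_C(1 − cos θ).

Since cos θ ranges from −1 to 1, the factor (1 − cos θ) ranges from 0 to 2; the maximum shift occurs at θ = 180° (backscattering):
Δλ_max = 2λ_C = 2 × 2.4263 pm = 4.8526 pm

Maximum scattered wavelength:
λ'_max = λ₀ + Δλ_max = 96.7 + 4.8526 = 101.5526 pm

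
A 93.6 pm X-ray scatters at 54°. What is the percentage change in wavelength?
1.0685%

Calculate the Compton shift:
Δλ = λ_C(1 - cos(54°))
Δλ = 2.4263 × (1 - cos(54°))
Δλ = 2.4263 × 0.4122
Δλ = 1.0002 pm

Percentage change:
(Δλ/λ₀) × 100 = (1.0002/93.6) × 100
= 1.0685%

(Intermediate values are shown rounded; full precision is carried through to the final answer.)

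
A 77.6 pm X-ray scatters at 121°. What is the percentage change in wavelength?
4.7371%

Calculate the Compton shift:
Δλ = λ_C(1 - cos(121°))
Δλ = 2.4263 × (1 - cos(121°))
Δλ = 2.4263 × 1.5150
Δλ = 3.6760 pm

Percentage change:
(Δλ/λ₀) × 100 = (3.6760/77.6) × 100
= 4.7371%

(Intermediate values are shown rounded; full precision is carried through to the final answer.)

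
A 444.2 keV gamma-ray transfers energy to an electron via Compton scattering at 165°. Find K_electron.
280.2242 keV

By energy conservation: K_e = E_initial - E_final

First find the scattered photon energy:
Initial wavelength: λ = hc/E = 2.7912 pm
Compton shift: Δλ = λ_C(1 - cos(165°)) = 4.7699 pm
Final wavelength: λ' = 2.7912 + 4.7699 = 7.5611 pm
Final photon energy: E' = hc/λ' = 163.9758 keV

Electron kinetic energy:
K_e = E - E' = 444.2000 - 163.9758 = 280.2242 keV

(Intermediate values are shown rounded; full precision is carried through to the final answer.)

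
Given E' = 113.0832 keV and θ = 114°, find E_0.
164.2001 keV

Convert final energy to wavelength (hc ≈ 1239.842 keV·pm):
λ' = hc/E' = 1239.842 / 113.0832 = 10.9640 pm

Calculate the Compton shift:
Δλ = λ_C(1 - cos(114°))
Δλ = 2.4263 × (1 - cos(114°))
Δλ = 3.4132 pm

Initial wavelength:
λ = λ' - Δλ = 10.9640 - 3.4132 = 7.5508 pm

Initial energy:
E = hc/λ = 1239.842 / 7.5508 = 164.2001 keV

(Intermediate values are shown rounded; full precision is carried through to the final answer.)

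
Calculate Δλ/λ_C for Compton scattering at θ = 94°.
1.0698 λ_C

The Compton shift formula is:
Δλ = λ_C(1 - cos θ)

Dividing both sides by λ_C:
Δλ/λ_C = 1 - cos θ

For θ = 94°:
Δλ/λ_C = 1 - cos(94°)
Δλ/λ_C = 1 - -0.0698
Δλ/λ_C = 1.0698

This means the shift is 1.0698 × λ_C = 2.5956 pm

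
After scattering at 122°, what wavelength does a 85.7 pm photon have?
89.4121 pm

Using the Compton scattering formula:
λ' = λ + Δλ = λ + λ_C(1 - cos θ)

Given:
- Initial wavelength λ = 85.7 pm
- Scattering angle θ = 122°
- Compton wavelength λ_C ≈ 2.4263 pm

Calculate the shift:
Δλ = 2.4263 × (1 - cos(122°))
Δλ = 2.4263 × 1.5299
Δλ = 3.7121 pm

Final wavelength:
λ' = 85.7 + 3.7121 = 89.4121 pm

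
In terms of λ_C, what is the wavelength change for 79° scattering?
0.8092 λ_C

The Compton shift formula is:
Δλ = λ_C(1 - cos θ)

Dividing both sides by λ_C:
Δλ/λ_C = 1 - cos θ

For θ = 79°:
Δλ/λ_C = 1 - cos(79°)
Δλ/λ_C = 1 - 0.1908
Δλ/λ_C = 0.8092

This means the shift is 0.8092 × λ_C = 1.9633 pm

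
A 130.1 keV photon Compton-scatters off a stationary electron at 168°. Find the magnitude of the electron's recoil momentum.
1.1516e-22 kg·m/s

The electron is initially at rest, so by conservation of momentum:
p⃗_e = p⃗₀ − p⃗'  (incident photon momentum minus scattered photon momentum)

Photon momentum magnitudes (p = h/λ = E/c):
λ₀ = hc/E₀ = 9.5299 pm → p₀ = h/λ₀ = 6.9529e-23 kg·m/s
Δλ = λ_C(1 − cos 168°) = 4.7996 pm
λ' = 14.3295 pm → p' = h/λ' = 4.6241e-23 kg·m/s

The scattered photon makes angle θ = 168° with the incident direction, so by the law of cosines:
|p⃗_e|² = p₀² + p'² − 2p₀p'cos θ
|p⃗_e|² = (6.9529e-23)² + (4.6241e-23)² − 2·6.9529e-23·4.6241e-23·cos(168°)
|p⃗_e| = 1.1516e-22 kg·m/s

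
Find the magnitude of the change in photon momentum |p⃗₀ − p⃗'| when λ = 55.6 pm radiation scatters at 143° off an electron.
2.1782e-23 kg·m/s

Photon momentum magnitude is p = h/λ.

Initial momentum:
p₀ = h/λ = 6.6261e-34/5.5600e-11 = 1.1917e-23 kg·m/s

After scattering:
λ' = λ + Δλ = 55.6 + 4.3640 = 59.9640 pm
p' = h/λ' = 6.6261e-34/5.9964e-11 = 1.1050e-23 kg·m/s

Momentum is a vector; the scattered photon's direction makes angle θ = 143° with the incident direction. The magnitude of the vector change Δp⃗ = p⃗₀ − p⃗' is found from the law of cosines:
|Δp⃗|² = p₀² + p'² − 2p₀p'cos θ
|Δp⃗|² = (1.1917e-23)² + (1.1050e-23)² − 2·1.1917e-23·1.1050e-23·cos(143°)
|Δp⃗| = 2.1782e-23 kg·m/s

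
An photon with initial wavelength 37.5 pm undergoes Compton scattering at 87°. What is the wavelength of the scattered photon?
39.7993 pm

Using the Compton scattering formula:
λ' = λ + Δλ = λ + λ_C(1 - cos θ)

Given:
- Initial wavelength λ = 37.5 pm
- Scattering angle θ = 87°
- Compton wavelength λ_C ≈ 2.4263 pm

Calculate the shift:
Δλ = 2.4263 × (1 - cos(87°))
Δλ = 2.4263 × 0.9477
Δλ = 2.2993 pm

Final wavelength:
λ' = 37.5 + 2.2993 = 39.7993 pm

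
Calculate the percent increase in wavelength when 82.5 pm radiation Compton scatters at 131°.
4.8704%

Calculate the Compton shift:
Δλ = λ_C(1 - cos(131°))
Δλ = 2.4263 × (1 - cos(131°))
Δλ = 2.4263 × 1.6561
Δλ = 4.0181 pm

Percentage change:
(Δλ/λ₀) × 100 = (4.0181/82.5) × 100
= 4.8704%

(Intermediate values are shown rounded; full precision is carried through to the final answer.)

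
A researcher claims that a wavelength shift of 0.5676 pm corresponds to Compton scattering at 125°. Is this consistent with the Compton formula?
No, inconsistent

Calculate the expected shift for θ = 125°:

Δλ_expected = λ_C(1 - cos(125°))
Δλ_expected = 2.4263 × (1 - cos(125°))
Δλ_expected = 2.4263 × 1.5736
Δλ_expected = 3.8180 pm

Given shift: 0.5676 pm
Expected shift: 3.8180 pm
Difference: 3.2503 pm

The values do not match. The given shift corresponds to θ ≈ 40.0°, not 125°.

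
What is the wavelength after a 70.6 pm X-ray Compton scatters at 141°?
74.9119 pm

Using the Compton scattering formula:
λ' = λ + Δλ = λ + λ_C(1 - cos θ)

Given:
- Initial wavelength λ = 70.6 pm
- Scattering angle θ = 141°
- Compton wavelength λ_C ≈ 2.4263 pm

Calculate the shift:
Δλ = 2.4263 × (1 - cos(141°))
Δλ = 2.4263 × 1.7771
Δλ = 4.3119 pm

Final wavelength:
λ' = 70.6 + 4.3119 = 74.9119 pm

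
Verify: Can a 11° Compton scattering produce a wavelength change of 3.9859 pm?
No, inconsistent

Calculate the expected shift for θ = 11°:

Δλ_expected = λ_C(1 - cos(11°))
Δλ_expected = 2.4263 × (1 - cos(11°))
Δλ_expected = 2.4263 × 0.0184
Δλ_expected = 0.0446 pm

Given shift: 3.9859 pm
Expected shift: 0.0446 pm
Difference: 3.9413 pm

The values do not match. The given shift corresponds to θ ≈ 130.0°, not 11°.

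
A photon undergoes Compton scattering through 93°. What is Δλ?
2.5533 pm

Using the Compton scattering formula:
Δλ = λ_C(1 - cos θ)

where λ_C = h/(m_e·c) ≈ 2.4263 pm is the Compton wavelength of an electron.

For θ = 93°:
cos(93°) = -0.0523
1 - cos(93°) = 1.0523

Δλ = 2.4263 × 1.0523
Δλ = 2.5533 pm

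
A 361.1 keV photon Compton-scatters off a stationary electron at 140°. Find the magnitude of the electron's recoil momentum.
2.6456e-22 kg·m/s

The electron is initially at rest, so by conservation of momentum:
p⃗_e = p⃗₀ − p⃗'  (incident photon momentum minus scattered photon momentum)

Photon momentum magnitudes (p = h/λ = E/c):
λ₀ = hc/E₀ = 3.4335 pm → p₀ = h/λ₀ = 1.9298e-22 kg·m/s
Δλ = λ_C(1 − cos 140°) = 4.2850 pm
λ' = 7.7185 pm → p' = h/λ' = 8.5847e-23 kg·m/s

The scattered photon makes angle θ = 140° with the incident direction, so by the law of cosines:
|p⃗_e|² = p₀² + p'² − 2p₀p'cos θ
|p⃗_e|² = (1.9298e-22)² + (8.5847e-23)² − 2·1.9298e-22·8.5847e-23·cos(140°)
|p⃗_e| = 2.6456e-22 kg·m/s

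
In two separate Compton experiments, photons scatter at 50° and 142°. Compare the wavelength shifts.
142° produces the larger shift by a factor of 5.005

Calculate both shifts using Δλ = λ_C(1 - cos θ):

For θ₁ = 50°:
Δλ₁ = 2.4263 × (1 - cos(50°))
Δλ₁ = 2.4263 × 0.3572
Δλ₁ = 0.8667 pm

For θ₂ = 142°:
Δλ₂ = 2.4263 × (1 - cos(142°))
Δλ₂ = 2.4263 × 1.7880
Δλ₂ = 4.3383 pm

The 142° angle produces the larger shift.
Ratio: 4.3383/0.8667 = 5.005

(Intermediate values are shown rounded; full precision is carried through to the final answer.)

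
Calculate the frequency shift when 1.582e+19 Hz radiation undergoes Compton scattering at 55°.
8.190e+17 Hz (decrease)

Convert frequency to wavelength (c = 299792458 m/s):
λ₀ = c/f₀ = 299792458/1.582e+19 = 1.8950219e-11 m = 18.9502 pm

Calculate Compton shift:
Δλ = λ_C(1 - cos(55°)) = 1.0346 pm

Final wavelength:
λ' = λ₀ + Δλ = 18.9502 + 1.0346 = 19.9849 pm

Final frequency:
f' = c/λ' = 299792458/1.9984854e-11 = 1.5000983e+19 Hz

Frequency shift (decrease):
Δf = f₀ - f' = 1.582e+19 - 1.5000983e+19 = 8.190e+17 Hz

(Intermediate values are shown rounded; full precision is carried through to the final answer.)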